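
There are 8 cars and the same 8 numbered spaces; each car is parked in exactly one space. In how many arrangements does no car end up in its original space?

14833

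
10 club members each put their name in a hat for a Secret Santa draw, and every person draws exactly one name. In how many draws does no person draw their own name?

The subfactorial !10 = [10!/e] (nearest integer).
10! = 3628800, and 3628800/e ≈ 1334960.92, so !10 = 1334961.

1334961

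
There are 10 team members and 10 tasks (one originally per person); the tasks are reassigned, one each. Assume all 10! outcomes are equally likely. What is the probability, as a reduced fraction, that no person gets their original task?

Favorable outcomes: !10 = 1334961.
Total outcomes: 10! = 3628800.
Probability = 1334961/3628800 = 16481/44800.

16481/44800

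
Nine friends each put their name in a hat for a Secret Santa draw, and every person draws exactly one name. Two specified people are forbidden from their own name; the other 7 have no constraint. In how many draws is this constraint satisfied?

287280

Inclusion-exclusion on the 2 forbidden self-matches:
Σ_{j=0}^{2} (-1)^j C(2,j)(9-j)!
= C(2,0)·9! - C(2,1)·8! + C(2,2)·7!
= 362880 - 80640 + 5040
= 287280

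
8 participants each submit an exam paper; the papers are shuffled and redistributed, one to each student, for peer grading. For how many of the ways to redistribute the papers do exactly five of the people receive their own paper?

112

Choose which 5 of the 8 are fixed: C(8,5) = 56.
The other 3 form a derangement: !3 = 2.
Total: 56 × 2 = 112.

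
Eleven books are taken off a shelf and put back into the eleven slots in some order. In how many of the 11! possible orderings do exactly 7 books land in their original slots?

2970

Pick the 7 fixed positions: C(11,7) = 330 ways.
The other 4 form a derangement: !4 = 9.
Total: 330 × 9 = 2970.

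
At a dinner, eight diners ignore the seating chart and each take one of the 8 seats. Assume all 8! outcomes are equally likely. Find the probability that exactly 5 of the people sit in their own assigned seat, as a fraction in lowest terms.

1/360

Favorable outcomes: C(8,5)·!3 = 56·2 = 112.
Total outcomes: 8! = 40320.
Probability = 112/40320 = 1/360.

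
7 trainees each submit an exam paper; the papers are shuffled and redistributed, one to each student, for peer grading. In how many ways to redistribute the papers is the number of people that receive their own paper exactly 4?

70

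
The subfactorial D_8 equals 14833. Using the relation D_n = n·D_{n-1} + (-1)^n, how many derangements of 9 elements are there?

133496

D_9 = 9·14833 - 1 = 133496.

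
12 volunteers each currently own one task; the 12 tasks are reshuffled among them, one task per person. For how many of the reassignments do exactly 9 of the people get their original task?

Choose which 9 of the 12 are fixed: C(12,9) = 220.
The remaining 3 must be deranged: !3 = 2.
Total: 220 × 2 = 440.

440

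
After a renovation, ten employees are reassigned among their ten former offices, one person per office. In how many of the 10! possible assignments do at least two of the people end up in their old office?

958879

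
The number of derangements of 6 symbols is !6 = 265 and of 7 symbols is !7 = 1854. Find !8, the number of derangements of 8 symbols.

14833

!8 = (8-1)·(!7 + !6) = 7·(1854 + 265) = 7·2119 = 14833.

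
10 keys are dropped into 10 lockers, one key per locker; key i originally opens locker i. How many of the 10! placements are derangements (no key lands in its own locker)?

1334961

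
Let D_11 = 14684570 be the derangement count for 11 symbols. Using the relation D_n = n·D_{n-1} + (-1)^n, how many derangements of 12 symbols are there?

D_12 = 12·14684570 + 1 = 176214841.

176214841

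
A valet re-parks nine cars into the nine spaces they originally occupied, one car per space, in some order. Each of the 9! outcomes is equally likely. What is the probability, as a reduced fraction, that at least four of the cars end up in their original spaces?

6883/362880

Favorable outcomes: Σ_{i≥4} C(9,i)·!(9-i) = 126·44 + 126·9 + 84·2 + 36·1 + 9·0 + 1·1 = 6883.
Total outcomes: 9! = 362880.
Probability = 6883/362880 = 6883/362880.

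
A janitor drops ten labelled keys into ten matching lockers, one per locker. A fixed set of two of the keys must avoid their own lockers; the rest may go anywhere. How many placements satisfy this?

2943360

Let A_j be the event that the j-th constrained one is fixed. By inclusion-exclusion over the 2 events:
Σ_{j=0}^{2} (-1)^j C(2,j)(10-j)!
= C(2,0)·10! - C(2,1)·9! + C(2,2)·8!
= 3628800 - 725760 + 40320
= 2943360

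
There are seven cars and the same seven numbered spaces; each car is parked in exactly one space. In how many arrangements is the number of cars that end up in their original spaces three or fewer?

4948

Sum C(7,i)·!(7-i) for i = 0..3:
  i=0: C(7,0)·!7 = 1·1854 = 1854
  i=1: C(7,1)·!6 = 7·265 = 1855
  i=2: C(7,2)·!5 = 21·44 = 924
  i=3: C(7,3)·!4 = 35·9 = 315
Total = 4948.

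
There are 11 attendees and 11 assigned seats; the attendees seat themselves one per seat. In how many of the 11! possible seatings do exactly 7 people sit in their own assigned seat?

2970

Pick the 7 fixed positions: C(11,7) = 330 ways.
The other 4 form a derangement: !4 = 9.
Total: 330 × 9 = 2970.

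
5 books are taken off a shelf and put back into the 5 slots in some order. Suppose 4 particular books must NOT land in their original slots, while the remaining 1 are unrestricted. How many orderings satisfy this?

Inclusion-exclusion on the 4 forbidden self-matches:
Σ_{j=0}^{4} (-1)^j C(4,j)(5-j)!
= C(4,0)·5! - C(4,1)·4! + C(4,2)·3! - C(4,3)·2! + C(4,4)·1!
= 120 - 96 + 36 - 8 + 1
= 53

53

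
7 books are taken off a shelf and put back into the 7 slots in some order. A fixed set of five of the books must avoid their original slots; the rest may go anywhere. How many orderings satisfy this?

2428

Inclusion-exclusion on the 5 forbidden self-matches:
Σ_{j=0}^{5} (-1)^j C(5,j)(7-j)!
= C(5,0)·7! - C(5,1)·6! + C(5,2)·5! - C(5,3)·4! + C(5,4)·3! - C(5,5)·2!
= 5040 - 3600 + 1200 - 240 + 30 - 2
= 2428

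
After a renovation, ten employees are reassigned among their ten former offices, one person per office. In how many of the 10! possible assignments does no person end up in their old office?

1334961

By inclusion-exclusion, !10 = Σ (-1)^k · 10!/k! for k=0..10
= 10! - 10!/1! + 10!/2! - 10!/3! + 10!/4! - 10!/5! + 10!/6! - 10!/7! + 10!/8! - 10!/9! + 10!/10!
= 3628800 - 3628800 + 1814400 - 604800 + 151200 - 30240 + 5040 - 720 + 90 - 10 + 1
= 1334961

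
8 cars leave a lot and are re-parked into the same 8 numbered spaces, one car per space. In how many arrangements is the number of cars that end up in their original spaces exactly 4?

Pick the 4 fixed positions: C(8,4) = 70 ways.
The remaining 4 must be deranged: !4 = 9.
Total: 70 × 9 = 630.

630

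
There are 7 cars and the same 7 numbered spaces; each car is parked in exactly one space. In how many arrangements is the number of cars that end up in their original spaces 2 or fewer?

4633

Sum C(7,i)·!(7-i) for i = 0..2:
  i=0: C(7,0)·!7 = 1·1854 = 1854
  i=1: C(7,1)·!6 = 7·265 = 1855
  i=2: C(7,2)·!5 = 21·44 = 924
Total = 4633.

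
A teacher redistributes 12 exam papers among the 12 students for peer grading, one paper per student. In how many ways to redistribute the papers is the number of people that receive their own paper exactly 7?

34848

Choose which 7 of the 12 are fixed: C(12,7) = 792.
The other 5 form a derangement: !5 = 44.
Total: 792 × 44 = 34848.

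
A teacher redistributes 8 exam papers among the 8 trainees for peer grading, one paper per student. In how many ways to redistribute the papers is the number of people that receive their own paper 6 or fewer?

# with exactly i fixed is C(8,i)·!(8-i); sum over i=0..6:
  i=0: C(8,0)·!8 = 1·14833 = 14833
  i=1: C(8,1)·!7 = 8·1854 = 14832
  i=2: C(8,2)·!6 = 28·265 = 7420
  i=3: C(8,3)·!5 = 56·44 = 2464
  i=4: C(8,4)·!4 = 70·9 = 630
  i=5: C(8,5)·!3 = 56·2 = 112
  i=6: C(8,6)·!2 = 28·1 = 28
Total = 40319.

40319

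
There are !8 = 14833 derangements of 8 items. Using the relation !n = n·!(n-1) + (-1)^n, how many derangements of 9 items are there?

133496

!9 = 9·14833 - 1 = 133496.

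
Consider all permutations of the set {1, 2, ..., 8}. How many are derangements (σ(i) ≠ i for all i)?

14833

Recurrence: !8 = 8·!7 + (-1)^8.
!8 = 8·1854 + 1 = 14833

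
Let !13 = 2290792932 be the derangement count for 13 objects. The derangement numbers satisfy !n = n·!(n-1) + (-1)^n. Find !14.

32071101049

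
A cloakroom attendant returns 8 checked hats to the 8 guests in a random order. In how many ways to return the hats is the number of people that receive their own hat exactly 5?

Pick the 5 fixed positions: C(8,5) = 56 ways.
The remaining 3 must be deranged: !3 = 2.
Total: 56 × 2 = 112.

112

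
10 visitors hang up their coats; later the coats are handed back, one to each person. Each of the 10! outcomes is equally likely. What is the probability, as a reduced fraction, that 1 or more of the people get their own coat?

Favorable outcomes: Σ_{i≥1} C(10,i)·!(10-i) = 10·133496 + 45·14833 + 120·1854 + 210·265 + 252·44 + 210·9 + 120·2 + 45·1 + 10·0 + 1·1 = 2293839.
Total outcomes: 10! = 3628800.
Probability = 2293839/3628800 = 28319/44800.

28319/44800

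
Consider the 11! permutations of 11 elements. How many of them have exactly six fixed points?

Choose which 6 of the 11 are fixed: C(11,6) = 462.
The remaining 5 must be deranged: !5 = 44.
Total: 462 × 44 = 20328.

20328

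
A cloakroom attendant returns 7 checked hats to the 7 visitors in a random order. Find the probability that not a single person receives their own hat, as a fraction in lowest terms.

103/280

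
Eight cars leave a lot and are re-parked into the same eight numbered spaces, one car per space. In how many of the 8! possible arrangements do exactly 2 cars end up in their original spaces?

7420

Pick the 2 fixed positions: C(8,2) = 28 ways.
The other 6 form a derangement: !6 = 265.
Total: 28 × 265 = 7420.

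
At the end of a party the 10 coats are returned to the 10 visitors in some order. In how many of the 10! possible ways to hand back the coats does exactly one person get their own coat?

1334960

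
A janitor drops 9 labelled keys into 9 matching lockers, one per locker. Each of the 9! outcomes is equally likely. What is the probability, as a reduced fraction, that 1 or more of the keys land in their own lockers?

Favorable outcomes: Σ_{i≥1} C(9,i)·!(9-i) = 9·14833 + 36·1854 + 84·265 + 126·44 + 126·9 + 84·2 + 36·1 + 9·0 + 1·1 = 229384.
Total outcomes: 9! = 362880.
Probability = 229384/362880 = 28673/45360.

28673/45360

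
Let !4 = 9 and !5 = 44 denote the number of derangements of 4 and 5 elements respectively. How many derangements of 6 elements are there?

!6 = (6-1)·(!5 + !4) = 5·(44 + 9) = 5·53 = 265.

265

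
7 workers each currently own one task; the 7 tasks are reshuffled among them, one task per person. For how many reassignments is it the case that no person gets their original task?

1854

Recurrence: !7 = 7·!6 + (-1)^7.
!7 = 7·265 - 1 = 1854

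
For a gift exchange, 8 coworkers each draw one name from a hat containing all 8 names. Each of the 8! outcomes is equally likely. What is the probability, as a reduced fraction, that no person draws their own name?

2119/5760

Favorable outcomes: !8 = 14833.
Total outcomes: 8! = 40320.
Probability = 14833/40320 = 2119/5760.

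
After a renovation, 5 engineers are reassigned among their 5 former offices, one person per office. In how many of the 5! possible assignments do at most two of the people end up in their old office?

109

# with exactly i fixed is C(5,i)·!(5-i); sum over i=0..2:
  i=0: C(5,0)·!5 = 1·44 = 44
  i=1: C(5,1)·!4 = 5·9 = 45
  i=2: C(5,2)·!3 = 10·2 = 20
Total = 109.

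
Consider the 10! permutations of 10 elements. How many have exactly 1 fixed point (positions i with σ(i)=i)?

1334960

Choose which one of the 10 is fixed: C(10,1) = 10.
The remaining 9 must be deranged: !9 = 133496.
Total: 10 × 133496 = 1334960.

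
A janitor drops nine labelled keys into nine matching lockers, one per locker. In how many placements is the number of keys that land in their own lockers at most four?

Sum C(9,i)·!(9-i) for i = 0..4:
  i=0: C(9,0)·!9 = 1·133496 = 133496
  i=1: C(9,1)·!8 = 9·14833 = 133497
  i=2: C(9,2)·!7 = 36·1854 = 66744
  i=3: C(9,3)·!6 = 84·265 = 22260
  i=4: C(9,4)·!5 = 126·44 = 5544
Total = 361541.

361541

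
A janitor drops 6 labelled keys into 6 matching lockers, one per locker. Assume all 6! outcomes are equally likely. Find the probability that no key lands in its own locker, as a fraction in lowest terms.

Favorable outcomes: !6 = 265.
Total outcomes: 6! = 720.
Probability = 265/720 = 53/144.

53/144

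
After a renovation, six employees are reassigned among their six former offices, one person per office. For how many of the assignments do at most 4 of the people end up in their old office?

719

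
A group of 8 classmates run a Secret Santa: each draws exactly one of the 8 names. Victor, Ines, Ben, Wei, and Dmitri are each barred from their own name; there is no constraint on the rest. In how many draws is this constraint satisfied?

Inclusion-exclusion on the 5 forbidden self-matches:
Σ_{j=0}^{5} (-1)^j C(5,j)(8-j)!
= C(5,0)·8! - C(5,1)·7! + C(5,2)·6! - C(5,3)·5! + C(5,4)·4! - C(5,5)·3!
= 40320 - 25200 + 7200 - 1200 + 120 - 6
= 21234

21234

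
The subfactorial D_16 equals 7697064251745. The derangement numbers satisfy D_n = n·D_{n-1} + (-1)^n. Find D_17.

D_17 = 17·7697064251745 - 1 = 130850092279664.

130850092279664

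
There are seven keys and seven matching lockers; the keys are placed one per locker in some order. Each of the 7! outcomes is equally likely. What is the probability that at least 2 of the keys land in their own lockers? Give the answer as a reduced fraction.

1331/5040

Favorable outcomes: Σ_{i≥2} C(7,i)·!(7-i) = 21·44 + 35·9 + 35·2 + 21·1 + 7·0 + 1·1 = 1331.
Total outcomes: 7! = 5040.
Probability = 1331/5040 = 1331/5040.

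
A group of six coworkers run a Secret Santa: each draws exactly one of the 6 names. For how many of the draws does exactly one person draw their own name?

Pick the single fixed position: C(6,1) = 6 ways.
The other 5 form a derangement: !5 = 44.
Total: 6 × 44 = 264.

264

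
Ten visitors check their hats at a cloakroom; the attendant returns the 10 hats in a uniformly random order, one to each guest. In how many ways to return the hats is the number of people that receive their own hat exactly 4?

55650

Pick the 4 fixed positions: C(10,4) = 210 ways.
The other 6 form a derangement: !6 = 265.
Total: 210 × 265 = 55650.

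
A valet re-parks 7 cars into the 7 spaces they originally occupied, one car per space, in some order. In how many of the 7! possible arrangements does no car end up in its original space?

1854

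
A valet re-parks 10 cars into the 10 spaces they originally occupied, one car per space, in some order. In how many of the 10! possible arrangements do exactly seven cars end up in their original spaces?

240

Choose which 7 of the 10 are fixed: C(10,7) = 120.
The remaining 3 must be deranged: !3 = 2.
Total: 120 × 2 = 240.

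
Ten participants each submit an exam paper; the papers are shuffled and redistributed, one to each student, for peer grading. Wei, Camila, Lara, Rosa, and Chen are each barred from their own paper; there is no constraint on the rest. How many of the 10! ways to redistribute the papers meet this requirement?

Inclusion-exclusion on the 5 forbidden self-matches:
Σ_{j=0}^{5} (-1)^j C(5,j)(10-j)!
= C(5,0)·10! - C(5,1)·9! + C(5,2)·8! - C(5,3)·7! + C(5,4)·6! - C(5,5)·5!
= 3628800 - 1814400 + 403200 - 50400 + 3600 - 120
= 2170680

2170680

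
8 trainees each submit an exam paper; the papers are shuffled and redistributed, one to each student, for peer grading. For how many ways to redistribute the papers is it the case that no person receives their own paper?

14833

The number of derangements of 8 is !8 = Σ_{k=0}^{8} (-1)^k·8!/k!
= 8! - 8!/1! + 8!/2! - 8!/3! + 8!/4! - 8!/5! + 8!/6! - 8!/7! + 8!/8!
= 40320 - 40320 + 20160 - 6720 + 1680 - 336 + 56 - 8 + 1
= 14833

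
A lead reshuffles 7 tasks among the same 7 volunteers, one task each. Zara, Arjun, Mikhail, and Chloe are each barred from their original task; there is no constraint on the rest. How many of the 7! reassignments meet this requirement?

Inclusion-exclusion on the 4 forbidden self-matches:
Σ_{j=0}^{4} (-1)^j C(4,j)(7-j)!
= C(4,0)·7! - C(4,1)·6! + C(4,2)·5! - C(4,3)·4! + C(4,4)·3!
= 5040 - 2880 + 720 - 96 + 6
= 2790

2790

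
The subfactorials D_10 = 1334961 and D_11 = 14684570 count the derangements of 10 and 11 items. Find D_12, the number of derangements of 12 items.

176214841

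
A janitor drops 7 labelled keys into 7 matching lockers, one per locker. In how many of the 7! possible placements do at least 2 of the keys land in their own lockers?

1331

# with exactly i fixed is C(7,i)·!(7-i); sum over i=2..7:
  i=2: C(7,2)·!5 = 21·44 = 924
  i=3: C(7,3)·!4 = 35·9 = 315
  i=4: C(7,4)·!3 = 35·2 = 70
  i=5: C(7,5)·!2 = 21·1 = 21
  i=6: C(7,6)·!1 = 7·0 = 0
  i=7: C(7,7)·!0 = 1·1 = 1
Total = 1331.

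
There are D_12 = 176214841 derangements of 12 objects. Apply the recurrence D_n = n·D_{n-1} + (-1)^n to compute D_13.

D_13 = 13·176214841 - 1 = 2290792932.

2290792932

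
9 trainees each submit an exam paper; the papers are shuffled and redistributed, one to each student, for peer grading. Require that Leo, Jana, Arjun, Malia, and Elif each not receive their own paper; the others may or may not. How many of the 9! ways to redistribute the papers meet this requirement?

Let A_j be the event that the j-th constrained one is fixed. By inclusion-exclusion over the 5 events:
Σ_{j=0}^{5} (-1)^j C(5,j)(9-j)!
= C(5,0)·9! - C(5,1)·8! + C(5,2)·7! - C(5,3)·6! + C(5,4)·5! - C(5,5)·4!
= 362880 - 201600 + 50400 - 7200 + 600 - 24
= 205056

205056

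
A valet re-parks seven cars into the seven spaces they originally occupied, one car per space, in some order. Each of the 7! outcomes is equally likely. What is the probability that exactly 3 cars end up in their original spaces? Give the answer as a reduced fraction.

Favorable outcomes: C(7,3)·!4 = 35·9 = 315.
Total outcomes: 7! = 5040.
Probability = 315/5040 = 1/16.

1/16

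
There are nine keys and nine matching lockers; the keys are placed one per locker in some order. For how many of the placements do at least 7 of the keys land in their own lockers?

37

Sum C(9,i)·!(9-i) for i = 7..9:
  i=7: C(9,7)·!2 = 36·1 = 36
  i=8: C(9,8)·!1 = 9·0 = 0
  i=9: C(9,9)·!0 = 1·1 = 1
Total = 37.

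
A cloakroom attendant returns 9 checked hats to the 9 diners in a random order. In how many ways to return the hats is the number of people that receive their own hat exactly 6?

168

Pick the 6 fixed positions: C(9,6) = 84 ways.
The other 3 form a derangement: !3 = 2.
Total: 84 × 2 = 168.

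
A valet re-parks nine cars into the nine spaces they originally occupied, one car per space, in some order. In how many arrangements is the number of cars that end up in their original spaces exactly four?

Pick the 4 fixed positions: C(9,4) = 126 ways.
The other 5 form a derangement: !5 = 44.
Total: 126 × 44 = 5544.

5544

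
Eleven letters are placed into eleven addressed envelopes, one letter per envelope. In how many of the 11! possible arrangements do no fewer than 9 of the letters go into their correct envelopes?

56

Sum C(11,i)·!(11-i) for i = 9..11:
  i=9: C(11,9)·!2 = 55·1 = 55
  i=10: C(11,10)·!1 = 11·0 = 0
  i=11: C(11,11)·!0 = 1·1 = 1
Total = 56.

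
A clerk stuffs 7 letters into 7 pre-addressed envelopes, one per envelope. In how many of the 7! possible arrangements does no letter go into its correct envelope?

The number of derangements of 7 is !7 = Σ_{k=0}^{7} (-1)^k·7!/k!
= 7! - 7!/1! + 7!/2! - 7!/3! + 7!/4! - 7!/5! + 7!/6! - 7!/7!
= 5040 - 5040 + 2520 - 840 + 210 - 42 + 7 - 1
= 1854

1854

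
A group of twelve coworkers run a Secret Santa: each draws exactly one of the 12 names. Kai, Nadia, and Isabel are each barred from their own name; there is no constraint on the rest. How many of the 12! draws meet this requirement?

369774720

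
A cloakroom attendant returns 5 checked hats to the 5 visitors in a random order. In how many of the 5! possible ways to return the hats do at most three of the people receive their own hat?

119

Sum C(5,i)·!(5-i) for i = 0..3:
  i=0: C(5,0)·!5 = 1·44 = 44
  i=1: C(5,1)·!4 = 5·9 = 45
  i=2: C(5,2)·!3 = 10·2 = 20
  i=3: C(5,3)·!2 = 10·1 = 10
Total = 119.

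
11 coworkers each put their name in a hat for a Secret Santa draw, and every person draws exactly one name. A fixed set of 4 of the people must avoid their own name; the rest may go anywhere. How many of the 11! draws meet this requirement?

Inclusion-exclusion on the 4 forbidden self-matches:
Σ_{j=0}^{4} (-1)^j C(4,j)(11-j)!
= C(4,0)·11! - C(4,1)·10! + C(4,2)·9! - C(4,3)·8! + C(4,4)·7!
= 39916800 - 14515200 + 2177280 - 161280 + 5040
= 27422640

27422640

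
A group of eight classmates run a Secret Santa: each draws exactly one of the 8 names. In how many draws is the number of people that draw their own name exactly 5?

112

Choose which 5 of the 8 are fixed: C(8,5) = 56.
The remaining 3 must be deranged: !3 = 2.
Total: 56 × 2 = 112.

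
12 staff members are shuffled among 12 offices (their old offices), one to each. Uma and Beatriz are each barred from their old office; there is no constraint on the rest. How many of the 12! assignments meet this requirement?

Let A_j be the event that the j-th constrained one is fixed. By inclusion-exclusion over the 2 events:
Σ_{j=0}^{2} (-1)^j C(2,j)(12-j)!
= C(2,0)·12! - C(2,1)·11! + C(2,2)·10!
= 479001600 - 79833600 + 3628800
= 402796800

402796800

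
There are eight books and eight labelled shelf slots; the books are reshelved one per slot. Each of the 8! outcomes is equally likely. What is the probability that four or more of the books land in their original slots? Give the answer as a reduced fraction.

257/13440

Favorable outcomes: Σ_{i≥4} C(8,i)·!(8-i) = 70·9 + 56·2 + 28·1 + 8·0 + 1·1 = 771.
Total outcomes: 8! = 40320.
Probability = 771/40320 = 257/13440.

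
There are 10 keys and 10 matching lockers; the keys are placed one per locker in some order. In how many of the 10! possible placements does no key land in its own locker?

1334961

!10 = 10! · Σ_{k=0}^{10} (-1)^k/k!
= 10! - 10!/1! + 10!/2! - 10!/3! + 10!/4! - 10!/5! + 10!/6! - 10!/7! + 10!/8! - 10!/9! + 10!/10!
= 3628800 - 3628800 + 1814400 - 604800 + 151200 - 30240 + 5040 - 720 + 90 - 10 + 1
= 1334961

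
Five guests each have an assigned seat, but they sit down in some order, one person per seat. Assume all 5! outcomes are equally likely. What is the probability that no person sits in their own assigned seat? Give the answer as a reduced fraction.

11/30

Favorable outcomes: !5 = 44.
Total outcomes: 5! = 120.
Probability = 44/120 = 11/30.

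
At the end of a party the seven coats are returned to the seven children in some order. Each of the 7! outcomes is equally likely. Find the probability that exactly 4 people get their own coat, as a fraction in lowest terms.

1/72

Favorable outcomes: C(7,4)·!3 = 35·2 = 70.
Total outcomes: 7! = 5040.
Probability = 70/5040 = 1/72.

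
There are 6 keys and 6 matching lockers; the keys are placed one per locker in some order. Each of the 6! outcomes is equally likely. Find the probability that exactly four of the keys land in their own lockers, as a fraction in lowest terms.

Favorable outcomes: C(6,4)·!2 = 15·1 = 15.
Total outcomes: 6! = 720.
Probability = 15/720 = 1/48.

1/48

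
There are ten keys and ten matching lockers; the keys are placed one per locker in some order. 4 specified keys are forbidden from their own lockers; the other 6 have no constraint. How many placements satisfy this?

2399760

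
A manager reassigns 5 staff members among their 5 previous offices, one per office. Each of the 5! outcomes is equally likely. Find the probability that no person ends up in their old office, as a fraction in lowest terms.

Favorable outcomes: !5 = 44.
Total outcomes: 5! = 120.
Probability = 44/120 = 11/30.

11/30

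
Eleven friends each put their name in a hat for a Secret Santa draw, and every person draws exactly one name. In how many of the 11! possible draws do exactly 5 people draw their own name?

122430

Choose which 5 of the 11 are fixed: C(11,5) = 462.
The other 6 form a derangement: !6 = 265.
Total: 462 × 265 = 122430.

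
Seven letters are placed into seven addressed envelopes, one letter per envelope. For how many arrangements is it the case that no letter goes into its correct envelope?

1854

The subfactorial !7 = [7!/e] (nearest integer).
7! = 5040, and 5040/e ≈ 1854.11, so !7 = 1854.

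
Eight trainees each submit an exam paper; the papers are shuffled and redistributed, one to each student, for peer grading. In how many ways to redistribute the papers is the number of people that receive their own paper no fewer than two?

10655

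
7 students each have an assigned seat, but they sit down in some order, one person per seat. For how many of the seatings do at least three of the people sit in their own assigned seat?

# with exactly i fixed is C(7,i)·!(7-i); sum over i=3..7:
  i=3: C(7,3)·!4 = 35·9 = 315
  i=4: C(7,4)·!3 = 35·2 = 70
  i=5: C(7,5)·!2 = 21·1 = 21
  i=6: C(7,6)·!1 = 7·0 = 0
  i=7: C(7,7)·!0 = 1·1 = 1
Total = 407.

407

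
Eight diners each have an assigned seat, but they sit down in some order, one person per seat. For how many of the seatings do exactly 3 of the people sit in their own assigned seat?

2464

Choose which 3 of the 8 are fixed: C(8,3) = 56.
The other 5 form a derangement: !5 = 44.
Total: 56 × 44 = 2464.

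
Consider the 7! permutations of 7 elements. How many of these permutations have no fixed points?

1854

The subfactorial !7 = [7!/e] (nearest integer).
7! = 5040, and 5040/e ≈ 1854.11, so !7 = 1854.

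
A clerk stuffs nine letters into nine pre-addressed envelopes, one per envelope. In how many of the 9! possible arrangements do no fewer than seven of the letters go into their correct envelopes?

# with exactly i fixed is C(9,i)·!(9-i); sum over i=7..9:
  i=7: C(9,7)·!2 = 36·1 = 36
  i=8: C(9,8)·!1 = 9·0 = 0
  i=9: C(9,9)·!0 = 1·1 = 1
Total = 37.

37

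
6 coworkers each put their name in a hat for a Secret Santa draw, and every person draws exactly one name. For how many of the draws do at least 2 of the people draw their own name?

191

# with exactly i fixed is C(6,i)·!(6-i); sum over i=2..6:
  i=2: C(6,2)·!4 = 15·9 = 135
  i=3: C(6,3)·!3 = 20·2 = 40
  i=4: C(6,4)·!2 = 15·1 = 15
  i=5: C(6,5)·!1 = 6·0 = 0
  i=6: C(6,6)·!0 = 1·1 = 1
Total = 191.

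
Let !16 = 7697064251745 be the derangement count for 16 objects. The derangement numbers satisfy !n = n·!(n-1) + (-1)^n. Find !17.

130850092279664

!17 = 17·7697064251745 - 1 = 130850092279664.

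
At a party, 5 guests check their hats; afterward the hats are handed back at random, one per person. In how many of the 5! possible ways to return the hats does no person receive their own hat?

!5 = 5! · Σ_{k=0}^{5} (-1)^k/k!
= 5! - 5!/1! + 5!/2! - 5!/3! + 5!/4! - 5!/5!
= 120 - 120 + 60 - 20 + 5 - 1
= 44

44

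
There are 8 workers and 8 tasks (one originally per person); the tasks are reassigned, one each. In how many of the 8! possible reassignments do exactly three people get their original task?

2464

Choose which 3 of the 8 are fixed: C(8,3) = 56.
The other 5 form a derangement: !5 = 44.
Total: 56 × 44 = 2464.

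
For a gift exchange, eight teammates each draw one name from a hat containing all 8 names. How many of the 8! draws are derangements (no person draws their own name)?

14833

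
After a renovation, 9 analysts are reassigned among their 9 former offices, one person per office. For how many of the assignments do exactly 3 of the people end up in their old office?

22260

Choose which 3 of the 9 are fixed: C(9,3) = 84.
The remaining 6 must be deranged: !6 = 265.
Total: 84 × 265 = 22260.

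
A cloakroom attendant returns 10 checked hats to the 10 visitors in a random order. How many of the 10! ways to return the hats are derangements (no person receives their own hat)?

1334961

The subfactorial !10 = [10!/e] (nearest integer).
10! = 3628800, and 3628800/e ≈ 1334960.92, so !10 = 1334961.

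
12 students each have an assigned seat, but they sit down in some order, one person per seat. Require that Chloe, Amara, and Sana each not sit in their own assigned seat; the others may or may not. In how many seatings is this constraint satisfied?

Let A_j be the event that the j-th constrained one is fixed. By inclusion-exclusion over the 3 events:
Σ_{j=0}^{3} (-1)^j C(3,j)(12-j)!
= C(3,0)·12! - C(3,1)·11! + C(3,2)·10! - C(3,3)·9!
= 479001600 - 119750400 + 10886400 - 362880
= 369774720

369774720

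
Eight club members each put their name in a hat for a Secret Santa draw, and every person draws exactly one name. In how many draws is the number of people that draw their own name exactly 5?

112

Choose which 5 of the 8 are fixed: C(8,5) = 56.
The remaining 3 must be deranged: !3 = 2.
Total: 56 × 2 = 112.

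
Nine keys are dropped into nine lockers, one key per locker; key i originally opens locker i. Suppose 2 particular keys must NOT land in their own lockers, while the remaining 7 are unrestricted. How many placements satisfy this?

287280

Let A_j be the event that the j-th constrained one is fixed. By inclusion-exclusion over the 2 events:
Σ_{j=0}^{2} (-1)^j C(2,j)(9-j)!
= C(2,0)·9! - C(2,1)·8! + C(2,2)·7!
= 362880 - 80640 + 5040
= 287280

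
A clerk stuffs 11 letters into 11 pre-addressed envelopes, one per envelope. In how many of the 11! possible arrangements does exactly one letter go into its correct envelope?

14684571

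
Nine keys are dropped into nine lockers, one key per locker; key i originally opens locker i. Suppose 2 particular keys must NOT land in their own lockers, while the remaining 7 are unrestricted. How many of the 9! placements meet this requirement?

287280

Let A_j be the event that the j-th constrained one is fixed. By inclusion-exclusion over the 2 events:
Σ_{j=0}^{2} (-1)^j C(2,j)(9-j)!
= C(2,0)·9! - C(2,1)·8! + C(2,2)·7!
= 362880 - 80640 + 5040
= 287280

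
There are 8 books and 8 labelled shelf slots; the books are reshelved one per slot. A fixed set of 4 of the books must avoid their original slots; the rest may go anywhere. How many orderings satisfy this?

24024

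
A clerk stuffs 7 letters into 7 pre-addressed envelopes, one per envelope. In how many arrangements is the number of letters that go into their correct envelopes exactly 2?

924

Pick the 2 fixed positions: C(7,2) = 21 ways.
The other 5 form a derangement: !5 = 44.
Total: 21 × 44 = 924.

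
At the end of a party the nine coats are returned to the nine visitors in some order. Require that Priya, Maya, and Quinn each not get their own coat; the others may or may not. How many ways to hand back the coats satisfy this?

256320

Let A_j be the event that the j-th constrained one is fixed. By inclusion-exclusion over the 3 events:
Σ_{j=0}^{3} (-1)^j C(3,j)(9-j)!
= C(3,0)·9! - C(3,1)·8! + C(3,2)·7! - C(3,3)·6!
= 362880 - 120960 + 15120 - 720
= 256320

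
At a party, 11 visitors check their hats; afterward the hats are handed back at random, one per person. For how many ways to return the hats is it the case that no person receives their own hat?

14684570

Use !n = (n-1)(!(n-1) + !(n-2)).
!11 = 10·(1334961 + 133496) = 10·1468457 = 14684570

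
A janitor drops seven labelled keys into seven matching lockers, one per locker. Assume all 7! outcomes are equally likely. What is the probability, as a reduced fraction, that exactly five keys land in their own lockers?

1/240

Favorable outcomes: C(7,5)·!2 = 21·1 = 21.
Total outcomes: 7! = 5040.
Probability = 21/5040 = 1/240.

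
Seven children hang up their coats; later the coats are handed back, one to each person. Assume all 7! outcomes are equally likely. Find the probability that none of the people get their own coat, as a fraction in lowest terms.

103/280

Favorable outcomes: !7 = 1854.
Total outcomes: 7! = 5040.
Probability = 1854/5040 = 103/280.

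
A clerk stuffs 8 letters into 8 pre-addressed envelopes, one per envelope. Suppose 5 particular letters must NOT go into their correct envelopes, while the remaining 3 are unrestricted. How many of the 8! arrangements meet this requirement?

21234

Inclusion-exclusion on the 5 forbidden self-matches:
Σ_{j=0}^{5} (-1)^j C(5,j)(8-j)!
= C(5,0)·8! - C(5,1)·7! + C(5,2)·6! - C(5,3)·5! + C(5,4)·4! - C(5,5)·3!
= 40320 - 25200 + 7200 - 1200 + 120 - 6
= 21234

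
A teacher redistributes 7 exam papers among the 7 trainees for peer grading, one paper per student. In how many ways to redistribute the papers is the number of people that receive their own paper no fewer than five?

# with exactly i fixed is C(7,i)·!(7-i); sum over i=5..7:
  i=5: C(7,5)·!2 = 21·1 = 21
  i=6: C(7,6)·!1 = 7·0 = 0
  i=7: C(7,7)·!0 = 1·1 = 1
Total = 22.

22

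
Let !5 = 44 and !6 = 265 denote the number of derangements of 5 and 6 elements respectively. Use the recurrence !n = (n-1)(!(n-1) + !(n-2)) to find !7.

!7 = (7-1)·(!6 + !5) = 6·(265 + 44) = 6·309 = 1854.

1854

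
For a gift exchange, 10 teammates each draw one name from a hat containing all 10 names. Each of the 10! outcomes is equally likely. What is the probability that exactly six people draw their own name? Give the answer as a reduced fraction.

Favorable outcomes: C(10,6)·!4 = 210·9 = 1890.
Total outcomes: 10! = 3628800.
Probability = 1890/3628800 = 1/1920.

1/1920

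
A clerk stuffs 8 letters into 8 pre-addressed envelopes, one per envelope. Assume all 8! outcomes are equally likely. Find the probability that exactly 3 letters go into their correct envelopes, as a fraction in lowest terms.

Favorable outcomes: C(8,3)·!5 = 56·44 = 2464.
Total outcomes: 8! = 40320.
Probability = 2464/40320 = 11/180.

11/180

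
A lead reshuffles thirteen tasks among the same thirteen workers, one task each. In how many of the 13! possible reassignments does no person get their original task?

!13 = 13! · Σ_{k=0}^{13} (-1)^k/k!
= 13! - 13!/1! + 13!/2! - 13!/3! + 13!/4! - 13!/5! + 13!/6! - 13!/7! + 13!/8! - 13!/9! + 13!/10! - 13!/11! + 13!/12! - 13!/13!
= 6227020800 - 6227020800 + 3113510400 - 1037836800 + 259459200 - 51891840 + 8648640 - 1235520 + 154440 - 17160 + 1716 - 156 + 13 - 1
= 2290792932

2290792932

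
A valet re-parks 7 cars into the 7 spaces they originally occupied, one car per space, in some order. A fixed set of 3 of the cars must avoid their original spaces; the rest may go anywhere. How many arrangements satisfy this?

3216

Inclusion-exclusion on the 3 forbidden self-matches:
Σ_{j=0}^{3} (-1)^j C(3,j)(7-j)!
= C(3,0)·7! - C(3,1)·6! + C(3,2)·5! - C(3,3)·4!
= 5040 - 2160 + 360 - 24
= 3216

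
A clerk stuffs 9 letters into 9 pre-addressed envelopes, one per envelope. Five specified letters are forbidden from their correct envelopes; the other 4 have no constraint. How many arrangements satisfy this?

205056

Let A_j be the event that the j-th constrained one is fixed. By inclusion-exclusion over the 5 events:
Σ_{j=0}^{5} (-1)^j C(5,j)(9-j)!
= C(5,0)·9! - C(5,1)·8! + C(5,2)·7! - C(5,3)·6! + C(5,4)·5! - C(5,5)·4!
= 362880 - 201600 + 50400 - 7200 + 600 - 24
= 205056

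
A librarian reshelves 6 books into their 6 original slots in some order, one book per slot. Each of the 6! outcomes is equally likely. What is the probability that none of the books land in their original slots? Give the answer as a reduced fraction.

Favorable outcomes: !6 = 265.
Total outcomes: 6! = 720.
Probability = 265/720 = 53/144.

53/144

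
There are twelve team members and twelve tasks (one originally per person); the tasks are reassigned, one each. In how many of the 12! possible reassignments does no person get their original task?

The subfactorial !12 = [12!/e] (nearest integer).
12! = 479001600, and 479001600/e ≈ 176214840.93, so !12 = 176214841.

176214841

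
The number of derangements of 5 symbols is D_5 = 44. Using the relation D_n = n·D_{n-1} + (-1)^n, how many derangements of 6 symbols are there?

265

D_6 = 6·44 + 1 = 265.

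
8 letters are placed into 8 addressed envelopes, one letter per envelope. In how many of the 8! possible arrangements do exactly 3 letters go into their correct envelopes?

2464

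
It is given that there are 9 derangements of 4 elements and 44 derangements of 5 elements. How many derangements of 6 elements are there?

265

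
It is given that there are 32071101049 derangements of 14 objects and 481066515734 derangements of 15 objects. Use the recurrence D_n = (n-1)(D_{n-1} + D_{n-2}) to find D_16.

D_16 = (16-1)·(D_15 + D_14) = 15·(481066515734 + 32071101049) = 15·513137616783 = 7697064251745.

7697064251745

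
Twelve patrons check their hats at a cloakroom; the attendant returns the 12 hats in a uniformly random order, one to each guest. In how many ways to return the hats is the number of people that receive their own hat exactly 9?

Pick the 9 fixed positions: C(12,9) = 220 ways.
The other 3 form a derangement: !3 = 2.
Total: 220 × 2 = 440.

440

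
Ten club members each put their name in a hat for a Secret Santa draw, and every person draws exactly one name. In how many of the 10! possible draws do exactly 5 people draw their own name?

Choose which 5 of the 10 are fixed: C(10,5) = 252.
The remaining 5 must be deranged: !5 = 44.
Total: 252 × 44 = 11088.

11088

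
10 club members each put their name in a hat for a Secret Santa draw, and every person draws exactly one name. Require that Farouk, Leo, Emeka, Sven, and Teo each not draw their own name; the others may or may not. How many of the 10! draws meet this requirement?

Inclusion-exclusion on the 5 forbidden self-matches:
Σ_{j=0}^{5} (-1)^j C(5,j)(10-j)!
= C(5,0)·10! - C(5,1)·9! + C(5,2)·8! - C(5,3)·7! + C(5,4)·6! - C(5,5)·5!
= 3628800 - 1814400 + 403200 - 50400 + 3600 - 120
= 2170680

2170680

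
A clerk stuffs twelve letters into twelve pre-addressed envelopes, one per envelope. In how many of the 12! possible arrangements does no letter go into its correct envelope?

!12 is the nearest integer to 12!/e.
12! = 479001600, and 479001600/e ≈ 176214840.93, so !12 = 176214841.

176214841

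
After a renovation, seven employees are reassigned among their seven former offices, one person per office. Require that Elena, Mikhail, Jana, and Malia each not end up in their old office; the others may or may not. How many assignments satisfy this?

2790

Let A_j be the event that the j-th constrained one is fixed. By inclusion-exclusion over the 4 events:
Σ_{j=0}^{4} (-1)^j C(4,j)(7-j)!
= C(4,0)·7! - C(4,1)·6! + C(4,2)·5! - C(4,3)·4! + C(4,4)·3!
= 5040 - 2880 + 720 - 96 + 6
= 2790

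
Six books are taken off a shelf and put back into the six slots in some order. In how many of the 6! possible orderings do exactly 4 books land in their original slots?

Choose which 4 of the 6 are fixed: C(6,4) = 15.
The remaining 2 must be deranged: !2 = 1.
Total: 15 × 1 = 15.

15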